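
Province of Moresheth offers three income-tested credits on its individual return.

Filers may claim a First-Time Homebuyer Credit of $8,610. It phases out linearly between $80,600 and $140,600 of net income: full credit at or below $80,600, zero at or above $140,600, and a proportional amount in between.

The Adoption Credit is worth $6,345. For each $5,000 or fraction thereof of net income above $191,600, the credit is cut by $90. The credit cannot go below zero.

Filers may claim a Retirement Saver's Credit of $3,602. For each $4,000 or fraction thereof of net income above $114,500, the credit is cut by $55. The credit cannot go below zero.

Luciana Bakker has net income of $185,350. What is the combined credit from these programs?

First-Time Homebuyer Credit: $185,350 is at or above $140,600, so the credit is $0.
Adoption Credit: $185,350 is at or below the $191,600 threshold, so the full $6,345 applies.
Retirement Saver's Credit: income exceeds $114,500 by $70,850, which is 18 full-or-partial $4,000 increments; reduction = 18 × $55 = $990, leaving $2,612.
Total: $0 + $6,345 + $2,612 = $8,957.

$8,957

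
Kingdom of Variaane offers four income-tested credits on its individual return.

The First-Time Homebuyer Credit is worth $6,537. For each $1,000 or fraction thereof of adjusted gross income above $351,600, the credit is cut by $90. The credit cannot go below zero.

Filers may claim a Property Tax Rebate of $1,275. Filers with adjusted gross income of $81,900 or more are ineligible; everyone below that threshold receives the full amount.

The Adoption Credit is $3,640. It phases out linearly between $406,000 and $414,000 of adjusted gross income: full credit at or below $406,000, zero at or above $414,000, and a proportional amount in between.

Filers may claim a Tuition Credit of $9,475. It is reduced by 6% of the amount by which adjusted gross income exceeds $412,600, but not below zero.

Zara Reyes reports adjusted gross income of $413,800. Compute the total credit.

$10,361

First-Time Homebuyer Credit: income exceeds $351,600 by $62,200, which is 63 full-or-partial $1,000 increments; reduction = 63 × $90 = $5,670, leaving $867.
Property Tax Rebate: $413,800 meets or exceeds the $81,900 cutoff, so the credit is $0.
Adoption Credit: $413,800 is $7,800 into a $8,000 phase-out range, leaving 200/8,000 of the credit: $3,640 × 200/8,000 = $91.
Tuition Credit: 6% of the $1,200 excess over $412,600 is $72; credit = $9,475 − $72 = $9,403.
Total: $867 + $0 + $91 + $9,403 = $10,361.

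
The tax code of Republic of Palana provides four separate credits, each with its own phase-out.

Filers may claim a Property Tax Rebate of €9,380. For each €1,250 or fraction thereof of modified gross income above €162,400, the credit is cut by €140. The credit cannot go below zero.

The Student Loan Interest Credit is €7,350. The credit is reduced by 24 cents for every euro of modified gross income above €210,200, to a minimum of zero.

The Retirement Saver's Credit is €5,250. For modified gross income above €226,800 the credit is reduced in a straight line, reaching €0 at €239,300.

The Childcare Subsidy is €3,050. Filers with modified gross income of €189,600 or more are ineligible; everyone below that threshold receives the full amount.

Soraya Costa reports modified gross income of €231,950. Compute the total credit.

€6,757

Property Tax Rebate: income exceeds €162,400 by €69,550, which is 56 full-or-partial €1,250 increments; reduction = 56 × €140 = €7,840, leaving €1,540.
Student Loan Interest Credit: 24% of the €21,750 excess over €210,200 is €5,220; credit = €7,350 − €5,220 = €2,130.
Retirement Saver's Credit: €231,950 is €5,150 into a €12,500 phase-out range, leaving 7,350/12,500 of the credit: €5,250 × 7,350/12,500 = €3,087.
Childcare Subsidy: €231,950 meets or exceeds the €189,600 cutoff, so the credit is €0.
Total: €1,540 + €2,130 + €3,087 + €0 = €6,757.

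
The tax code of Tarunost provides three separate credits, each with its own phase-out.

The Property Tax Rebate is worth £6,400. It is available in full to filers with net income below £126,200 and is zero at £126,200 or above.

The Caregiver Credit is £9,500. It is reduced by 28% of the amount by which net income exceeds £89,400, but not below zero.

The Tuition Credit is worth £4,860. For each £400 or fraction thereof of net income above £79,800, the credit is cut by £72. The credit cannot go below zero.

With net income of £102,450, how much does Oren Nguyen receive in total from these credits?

Property Tax Rebate: £102,450 is below the £126,200 cutoff, so the full £6,400 applies.
Caregiver Credit: 28% of the £13,050 excess over £89,400 is £3,654; credit = £9,500 − £3,654 = £5,846.
Tuition Credit: income exceeds £79,800 by £22,650, which is 57 full-or-partial £400 increments; reduction = 57 × £72 = £4,104, leaving £756.
Total: £6,400 + £5,846 + £756 = £13,002.

£13,002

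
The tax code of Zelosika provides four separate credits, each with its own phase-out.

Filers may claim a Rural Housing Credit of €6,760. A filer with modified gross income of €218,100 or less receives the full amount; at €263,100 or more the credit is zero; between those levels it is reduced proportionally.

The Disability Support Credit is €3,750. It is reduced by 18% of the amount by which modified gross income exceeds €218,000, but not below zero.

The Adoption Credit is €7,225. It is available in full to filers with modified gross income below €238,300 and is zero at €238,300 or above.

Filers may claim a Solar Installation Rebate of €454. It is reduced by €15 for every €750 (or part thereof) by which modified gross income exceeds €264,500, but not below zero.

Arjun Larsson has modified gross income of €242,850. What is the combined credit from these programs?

€3,496

Rural Housing Credit: €242,850 is €24,750 into a €45,000 phase-out range, leaving 20,250/45,000 of the credit: €6,760 × 20,250/45,000 = €3,042.
Disability Support Credit: 18% of the €24,850 excess over €218,000 is €4,473 ≥ base, so the credit is €0.
Adoption Credit: €242,850 meets or exceeds the €238,300 cutoff, so the credit is €0.
Solar Installation Rebate: €242,850 is at or below the €264,500 threshold, so the full €454 applies.
Total: €3,042 + €0 + €0 + €454 = €3,496.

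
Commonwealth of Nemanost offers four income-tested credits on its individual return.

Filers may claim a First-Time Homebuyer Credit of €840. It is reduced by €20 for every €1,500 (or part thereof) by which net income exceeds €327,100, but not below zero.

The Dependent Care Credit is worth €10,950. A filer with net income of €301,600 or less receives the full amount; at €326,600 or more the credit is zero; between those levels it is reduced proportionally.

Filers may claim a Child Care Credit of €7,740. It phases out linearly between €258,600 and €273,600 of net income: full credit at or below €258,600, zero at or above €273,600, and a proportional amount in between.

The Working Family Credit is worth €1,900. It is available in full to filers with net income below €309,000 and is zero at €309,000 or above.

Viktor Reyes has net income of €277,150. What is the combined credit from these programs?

€13,690

First-Time Homebuyer Credit: €277,150 is at or below the €327,100 threshold, so the full €840 applies.
Dependent Care Credit: €277,150 is at or below the €301,600 threshold, so the full €10,950 applies.
Child Care Credit: €277,150 is at or above €273,600, so the credit is €0.
Working Family Credit: €277,150 is below the €309,000 cutoff, so the full €1,900 applies.
Total: €840 + €10,950 + €0 + €1,900 = €13,690.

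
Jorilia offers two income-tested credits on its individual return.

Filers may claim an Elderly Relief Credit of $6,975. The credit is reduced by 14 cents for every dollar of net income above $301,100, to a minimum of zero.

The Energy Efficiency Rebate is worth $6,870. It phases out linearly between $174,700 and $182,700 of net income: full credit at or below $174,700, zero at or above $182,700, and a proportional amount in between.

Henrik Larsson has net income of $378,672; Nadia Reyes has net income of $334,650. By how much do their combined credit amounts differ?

Henrik ($378,672): Elderly Relief Credit: 14% of the $77,572 excess over $301,100 is $10,860.08 ≥ base, so the credit is $0. Energy Efficiency Rebate: $378,672 is at or above $182,700, so the credit is $0. total $0 + $0 = $0
Nadia ($334,650): Elderly Relief Credit: 14% of the $33,550 excess over $301,100 is $4,697; credit = $6,975 − $4,697 = $2,278. Energy Efficiency Rebate: $334,650 is at or above $182,700, so the credit is $0. total $2,278 + $0 = $2,278
Difference: |$0 − $2,278| = $2,278.

$2,278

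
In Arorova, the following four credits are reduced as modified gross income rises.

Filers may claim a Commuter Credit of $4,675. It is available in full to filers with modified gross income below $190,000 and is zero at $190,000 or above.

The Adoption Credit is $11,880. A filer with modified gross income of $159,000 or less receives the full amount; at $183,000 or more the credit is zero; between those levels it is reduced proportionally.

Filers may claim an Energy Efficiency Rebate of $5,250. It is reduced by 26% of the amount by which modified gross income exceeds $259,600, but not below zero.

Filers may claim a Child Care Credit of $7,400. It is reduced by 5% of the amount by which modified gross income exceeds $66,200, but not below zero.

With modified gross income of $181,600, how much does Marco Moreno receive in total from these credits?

$12,248

Commuter Credit: $181,600 is below the $190,000 cutoff, so the full $4,675 applies.
Adoption Credit: $181,600 is $22,600 into a $24,000 phase-out range, leaving 1,400/24,000 of the credit: $11,880 × 1,400/24,000 = $693.
Energy Efficiency Rebate: $181,600 is at or below the $259,600 threshold, so the full $5,250 applies.
Child Care Credit: 5% of the $115,400 excess over $66,200 is $5,770; credit = $7,400 − $5,770 = $1,630.
Total: $4,675 + $693 + $5,250 + $1,630 = $12,248.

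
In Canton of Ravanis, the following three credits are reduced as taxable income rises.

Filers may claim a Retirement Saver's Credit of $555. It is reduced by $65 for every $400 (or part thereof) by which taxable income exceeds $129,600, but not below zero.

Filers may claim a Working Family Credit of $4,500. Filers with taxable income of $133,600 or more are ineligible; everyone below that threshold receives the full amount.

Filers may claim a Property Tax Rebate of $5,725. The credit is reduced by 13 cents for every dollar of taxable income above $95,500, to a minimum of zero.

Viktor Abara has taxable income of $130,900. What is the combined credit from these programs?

$5,918

Retirement Saver's Credit: income exceeds $129,600 by $1,300, which is 4 full-or-partial $400 increments; reduction = 4 × $65 = $260, leaving $295.
Working Family Credit: $130,900 is below the $133,600 cutoff, so the full $4,500 applies.
Property Tax Rebate: 13% of the $35,400 excess over $95,500 is $4,602; credit = $5,725 − $4,602 = $1,123.
Total: $295 + $4,500 + $1,123 = $5,918.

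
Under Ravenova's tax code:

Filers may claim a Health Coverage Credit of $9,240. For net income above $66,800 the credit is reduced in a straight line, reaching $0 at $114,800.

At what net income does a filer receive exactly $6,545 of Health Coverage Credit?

$6,545 is 6,545/9,240 of the full $9,240, so 2,695/9,240 of the $48,000 range has been used: income = $66,800 + $48,000 × 2,695/9,240 = $80,800.

$80,800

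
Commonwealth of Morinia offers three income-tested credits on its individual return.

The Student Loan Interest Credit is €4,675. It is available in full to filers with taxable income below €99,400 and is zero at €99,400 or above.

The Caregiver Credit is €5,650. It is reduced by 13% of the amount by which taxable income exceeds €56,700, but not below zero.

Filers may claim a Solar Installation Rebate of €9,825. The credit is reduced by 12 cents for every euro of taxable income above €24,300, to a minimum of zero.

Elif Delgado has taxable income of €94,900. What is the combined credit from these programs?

Student Loan Interest Credit: €94,900 is below the €99,400 cutoff, so the full €4,675 applies.
Caregiver Credit: 13% of the €38,200 excess over €56,700 is €4,966; credit = €5,650 − €4,966 = €684.
Solar Installation Rebate: 12% of the €70,600 excess over €24,300 is €8,472; credit = €9,825 − €8,472 = €1,353.
Total: €4,675 + €684 + €1,353 = €6,712.

€6,712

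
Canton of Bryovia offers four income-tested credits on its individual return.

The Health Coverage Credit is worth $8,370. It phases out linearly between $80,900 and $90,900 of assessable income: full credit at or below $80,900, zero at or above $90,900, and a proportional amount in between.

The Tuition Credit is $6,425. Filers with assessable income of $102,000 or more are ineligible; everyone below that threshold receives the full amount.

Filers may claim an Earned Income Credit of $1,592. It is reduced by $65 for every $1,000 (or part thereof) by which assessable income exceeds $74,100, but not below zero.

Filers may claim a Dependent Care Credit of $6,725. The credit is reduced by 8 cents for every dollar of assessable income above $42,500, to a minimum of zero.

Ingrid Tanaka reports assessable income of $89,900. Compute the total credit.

$10,747

Health Coverage Credit: $89,900 is $9,000 into a $10,000 phase-out range, leaving 1,000/10,000 of the credit: $8,370 × 1,000/10,000 = $837.
Tuition Credit: $89,900 is below the $102,000 cutoff, so the full $6,425 applies.
Earned Income Credit: income exceeds $74,100 by $15,800, which is 16 full-or-partial $1,000 increments; reduction = 16 × $65 = $1,040, leaving $552.
Dependent Care Credit: 8% of the $47,400 excess over $42,500 is $3,792; credit = $6,725 − $3,792 = $2,933.
Total: $837 + $6,425 + $552 + $2,933 = $10,747.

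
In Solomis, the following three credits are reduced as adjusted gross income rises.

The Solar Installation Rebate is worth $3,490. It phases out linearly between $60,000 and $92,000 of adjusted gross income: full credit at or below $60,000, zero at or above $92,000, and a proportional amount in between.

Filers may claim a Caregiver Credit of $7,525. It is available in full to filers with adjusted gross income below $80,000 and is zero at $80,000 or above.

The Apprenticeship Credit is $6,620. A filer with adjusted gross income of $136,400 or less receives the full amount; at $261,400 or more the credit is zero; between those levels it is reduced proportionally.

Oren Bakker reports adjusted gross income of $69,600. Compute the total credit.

$16,588

Solar Installation Rebate: $69,600 is $9,600 into a $32,000 phase-out range, leaving 22,400/32,000 of the credit: $3,490 × 22,400/32,000 = $2,443.
Caregiver Credit: $69,600 is below the $80,000 cutoff, so the full $7,525 applies.
Apprenticeship Credit: $69,600 is at or below the $136,400 threshold, so the full $6,620 applies.
Total: $2,443 + $7,525 + $6,620 = $16,588.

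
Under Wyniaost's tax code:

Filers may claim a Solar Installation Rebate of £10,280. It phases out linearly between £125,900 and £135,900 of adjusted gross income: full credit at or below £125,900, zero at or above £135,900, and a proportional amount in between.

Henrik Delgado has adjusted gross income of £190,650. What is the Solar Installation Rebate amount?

£0

Solar Installation Rebate: £190,650 is at or above £135,900, so the credit is £0.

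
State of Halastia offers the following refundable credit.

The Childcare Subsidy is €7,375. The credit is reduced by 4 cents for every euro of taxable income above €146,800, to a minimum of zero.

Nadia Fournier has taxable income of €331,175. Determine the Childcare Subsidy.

Childcare Subsidy: 4% of the €184,375 excess over €146,800 is €7,375 ≥ base, so the credit is €0.

€0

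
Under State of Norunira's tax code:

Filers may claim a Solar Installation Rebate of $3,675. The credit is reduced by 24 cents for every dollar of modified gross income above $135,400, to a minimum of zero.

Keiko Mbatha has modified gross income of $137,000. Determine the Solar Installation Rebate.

Solar Installation Rebate: 24% of the $1,600 excess over $135,400 is $384; credit = $3,675 − $384 = $3,291.

$3,291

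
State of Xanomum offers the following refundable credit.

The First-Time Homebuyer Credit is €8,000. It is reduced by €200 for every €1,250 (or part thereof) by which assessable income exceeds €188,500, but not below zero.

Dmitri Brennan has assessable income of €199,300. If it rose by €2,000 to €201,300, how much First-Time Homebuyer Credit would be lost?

€400

At €199,300 — income exceeds €188,500 by €10,800, which is 9 full-or-partial €1,250 increments; reduction = 9 × €200 = €1,800, leaving €6,200.
At €201,300 — income exceeds €188,500 by €12,800, which is 11 full-or-partial €1,250 increments; reduction = 11 × €200 = €2,200, leaving €5,800.
Lost: €6,200 − €5,800 = €400.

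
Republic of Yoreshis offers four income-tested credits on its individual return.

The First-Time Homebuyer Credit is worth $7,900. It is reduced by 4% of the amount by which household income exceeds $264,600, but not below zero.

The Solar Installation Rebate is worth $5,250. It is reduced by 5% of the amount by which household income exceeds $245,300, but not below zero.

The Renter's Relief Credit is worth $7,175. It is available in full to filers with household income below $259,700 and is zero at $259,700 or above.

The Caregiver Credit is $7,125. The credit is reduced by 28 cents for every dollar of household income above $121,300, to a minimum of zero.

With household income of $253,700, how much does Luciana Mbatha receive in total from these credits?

First-Time Homebuyer Credit: $253,700 is at or below the $264,600 threshold, so the full $7,900 applies.
Solar Installation Rebate: 5% of the $8,400 excess over $245,300 is $420; credit = $5,250 − $420 = $4,830.
Renter's Relief Credit: $253,700 is below the $259,700 cutoff, so the full $7,175 applies.
Caregiver Credit: 28% of the $132,400 excess over $121,300 is $37,072 ≥ base, so the credit is $0.
Total: $7,900 + $4,830 + $7,175 + $0 = $19,905.

$19,905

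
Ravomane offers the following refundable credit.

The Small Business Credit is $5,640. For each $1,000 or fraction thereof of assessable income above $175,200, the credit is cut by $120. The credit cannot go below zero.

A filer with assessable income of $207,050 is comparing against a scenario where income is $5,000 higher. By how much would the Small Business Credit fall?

At $207,050 — income exceeds $175,200 by $31,850, which is 32 full-or-partial $1,000 increments; reduction = 32 × $120 = $3,840, leaving $1,800.
At $212,050 — income exceeds $175,200 by $36,850, which is 37 full-or-partial $1,000 increments; reduction = 37 × $120 = $4,440, leaving $1,200.
Lost: $1,800 − $1,200 = $600.

$600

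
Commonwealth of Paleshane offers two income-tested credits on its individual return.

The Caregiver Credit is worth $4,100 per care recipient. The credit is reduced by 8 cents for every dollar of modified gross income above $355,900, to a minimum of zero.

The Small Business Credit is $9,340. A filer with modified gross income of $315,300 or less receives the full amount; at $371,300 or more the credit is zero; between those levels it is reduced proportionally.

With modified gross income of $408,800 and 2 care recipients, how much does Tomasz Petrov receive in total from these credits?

$3,968

Caregiver Credit: base = 2 × $4,100 = $8,200. 8% of the $52,900 excess over $355,900 is $4,232; credit = $8,200 − $4,232 = $3,968.
Small Business Credit: $408,800 is at or above $371,300, so the credit is $0.
Total: $3,968 + $0 = $3,968.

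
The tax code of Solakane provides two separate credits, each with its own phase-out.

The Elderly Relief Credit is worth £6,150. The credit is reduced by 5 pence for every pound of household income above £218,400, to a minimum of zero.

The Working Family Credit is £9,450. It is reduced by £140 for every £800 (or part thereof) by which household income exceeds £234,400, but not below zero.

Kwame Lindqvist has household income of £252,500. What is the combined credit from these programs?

Elderly Relief Credit: 5% of the £34,100 excess over £218,400 is £1,705; credit = £6,150 − £1,705 = £4,445.
Working Family Credit: income exceeds £234,400 by £18,100, which is 23 full-or-partial £800 increments; reduction = 23 × £140 = £3,220, leaving £6,230.
Total: £4,445 + £6,230 = £10,675.

£10,675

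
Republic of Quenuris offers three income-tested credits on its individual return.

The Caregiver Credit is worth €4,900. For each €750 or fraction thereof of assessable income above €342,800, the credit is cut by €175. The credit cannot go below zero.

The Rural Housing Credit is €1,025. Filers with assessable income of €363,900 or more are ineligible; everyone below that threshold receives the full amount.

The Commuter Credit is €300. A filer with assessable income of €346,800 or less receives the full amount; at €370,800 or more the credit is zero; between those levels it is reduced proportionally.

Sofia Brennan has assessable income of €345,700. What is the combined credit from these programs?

Caregiver Credit: income exceeds €342,800 by €2,900, which is 4 full-or-partial €750 increments; reduction = 4 × €175 = €700, leaving €4,200.
Rural Housing Credit: €345,700 is below the €363,900 cutoff, so the full €1,025 applies.
Commuter Credit: €345,700 is at or below the €346,800 threshold, so the full €300 applies.
Total: €4,200 + €1,025 + €300 = €5,525.

€5,525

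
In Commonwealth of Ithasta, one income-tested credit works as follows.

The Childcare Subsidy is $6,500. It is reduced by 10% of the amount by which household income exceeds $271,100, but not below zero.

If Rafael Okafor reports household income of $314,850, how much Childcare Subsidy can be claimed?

$2,125

Childcare Subsidy: 10% of the $43,750 excess over $271,100 is $4,375; credit = $6,500 − $4,375 = $2,125.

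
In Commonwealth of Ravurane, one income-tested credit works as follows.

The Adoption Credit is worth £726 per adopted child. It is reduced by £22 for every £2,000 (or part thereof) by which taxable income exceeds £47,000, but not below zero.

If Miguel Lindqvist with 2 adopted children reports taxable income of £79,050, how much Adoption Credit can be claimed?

Adoption Credit: base = 2 × £726 = £1,452. income exceeds £47,000 by £32,050, which is 17 full-or-partial £2,000 increments; reduction = 17 × £22 = £374, leaving £1,078.

£1,078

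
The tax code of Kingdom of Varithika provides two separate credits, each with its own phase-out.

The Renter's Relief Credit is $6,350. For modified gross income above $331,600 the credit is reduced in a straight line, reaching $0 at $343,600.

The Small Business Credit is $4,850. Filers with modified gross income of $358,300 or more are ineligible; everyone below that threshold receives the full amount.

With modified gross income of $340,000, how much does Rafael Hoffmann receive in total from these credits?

$6,755

Renter's Relief Credit: $340,000 is $8,400 into a $12,000 phase-out range, leaving 3,600/12,000 of the credit: $6,350 × 3,600/12,000 = $1,905.
Small Business Credit: $340,000 is below the $358,300 cutoff, so the full $4,850 applies.
Total: $1,905 + $4,850 = $6,755.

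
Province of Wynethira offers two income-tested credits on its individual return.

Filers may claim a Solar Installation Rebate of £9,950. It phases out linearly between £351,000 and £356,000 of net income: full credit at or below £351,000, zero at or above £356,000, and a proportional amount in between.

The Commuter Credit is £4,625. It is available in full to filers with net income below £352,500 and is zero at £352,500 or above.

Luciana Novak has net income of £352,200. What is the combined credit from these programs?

Solar Installation Rebate: £352,200 is £1,200 into a £5,000 phase-out range, leaving 3,800/5,000 of the credit: £9,950 × 3,800/5,000 = £7,562.
Commuter Credit: £352,200 is below the £352,500 cutoff, so the full £4,625 applies.
Total: £7,562 + £4,625 = £12,187.

£12,187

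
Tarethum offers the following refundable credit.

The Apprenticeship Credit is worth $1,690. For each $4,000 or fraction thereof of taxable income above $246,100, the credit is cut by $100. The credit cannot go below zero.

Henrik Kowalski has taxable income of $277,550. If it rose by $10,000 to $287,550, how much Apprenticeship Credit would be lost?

$300

At $277,550 — income exceeds $246,100 by $31,450, which is 8 full-or-partial $4,000 increments; reduction = 8 × $100 = $800, leaving $890.
At $287,550 — income exceeds $246,100 by $41,450, which is 11 full-or-partial $4,000 increments; reduction = 11 × $100 = $1,100, leaving $590.
Lost: $890 − $590 = $300.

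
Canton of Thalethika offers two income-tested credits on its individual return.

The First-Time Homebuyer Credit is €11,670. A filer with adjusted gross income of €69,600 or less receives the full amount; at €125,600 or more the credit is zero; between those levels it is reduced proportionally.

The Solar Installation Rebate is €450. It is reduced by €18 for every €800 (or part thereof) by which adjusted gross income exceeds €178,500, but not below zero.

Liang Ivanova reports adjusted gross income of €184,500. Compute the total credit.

€306

First-Time Homebuyer Credit: €184,500 is at or above €125,600, so the credit is €0.
Solar Installation Rebate: income exceeds €178,500 by €6,000, which is 8 full-or-partial €800 increments; reduction = 8 × €18 = €144, leaving €306.
Total: €0 + €306 = €306.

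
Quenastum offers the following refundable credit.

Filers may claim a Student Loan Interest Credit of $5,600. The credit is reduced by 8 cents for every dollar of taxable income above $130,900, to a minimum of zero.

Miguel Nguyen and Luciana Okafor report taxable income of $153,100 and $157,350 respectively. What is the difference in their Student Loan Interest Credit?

Miguel ($153,100): Student Loan Interest Credit: 8% of the $22,200 excess over $130,900 is $1,776; credit = $5,600 − $1,776 = $3,824.
Luciana ($157,350): Student Loan Interest Credit: 8% of the $26,450 excess over $130,900 is $2,116; credit = $5,600 − $2,116 = $3,484.
Difference: |$3,824 − $3,484| = $340.

$340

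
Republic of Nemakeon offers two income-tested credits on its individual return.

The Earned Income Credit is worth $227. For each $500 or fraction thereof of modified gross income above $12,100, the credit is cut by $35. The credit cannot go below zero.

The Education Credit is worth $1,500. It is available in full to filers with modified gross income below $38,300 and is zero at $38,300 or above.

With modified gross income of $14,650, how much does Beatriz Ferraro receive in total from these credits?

$1,517

Earned Income Credit: income exceeds $12,100 by $2,550, which is 6 full-or-partial $500 increments; reduction = 6 × $35 = $210, leaving $17.
Education Credit: $14,650 is below the $38,300 cutoff, so the full $1,500 applies.
Total: $17 + $1,500 = $1,517.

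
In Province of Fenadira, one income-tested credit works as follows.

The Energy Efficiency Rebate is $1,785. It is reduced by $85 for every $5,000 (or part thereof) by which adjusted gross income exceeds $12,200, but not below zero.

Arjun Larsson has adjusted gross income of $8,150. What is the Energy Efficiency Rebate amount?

$1,785

Energy Efficiency Rebate: $8,150 is at or below the $12,200 threshold, so the full $1,785 applies.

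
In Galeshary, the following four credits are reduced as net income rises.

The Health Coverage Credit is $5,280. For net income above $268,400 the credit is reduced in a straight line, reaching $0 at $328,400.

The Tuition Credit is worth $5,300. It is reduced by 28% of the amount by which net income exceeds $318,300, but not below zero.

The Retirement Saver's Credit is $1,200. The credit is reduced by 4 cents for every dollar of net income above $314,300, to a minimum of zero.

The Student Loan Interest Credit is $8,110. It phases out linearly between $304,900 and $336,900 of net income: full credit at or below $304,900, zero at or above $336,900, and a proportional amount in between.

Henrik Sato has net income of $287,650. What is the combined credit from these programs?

Health Coverage Credit: $287,650 is $19,250 into a $60,000 phase-out range, leaving 40,750/60,000 of the credit: $5,280 × 40,750/60,000 = $3,586.
Tuition Credit: $287,650 is at or below the $318,300 threshold, so the full $5,300 applies.
Retirement Saver's Credit: $287,650 is at or below the $314,300 threshold, so the full $1,200 applies.
Student Loan Interest Credit: $287,650 is at or below the $304,900 threshold, so the full $8,110 applies.
Total: $3,586 + $5,300 + $1,200 + $8,110 = $18,196.

$18,196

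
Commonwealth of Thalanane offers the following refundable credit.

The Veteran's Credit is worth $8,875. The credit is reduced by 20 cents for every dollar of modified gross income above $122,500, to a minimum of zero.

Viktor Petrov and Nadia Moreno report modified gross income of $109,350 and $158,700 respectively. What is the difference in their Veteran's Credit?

Viktor ($109,350): Veteran's Credit: $109,350 is at or below the $122,500 threshold, so the full $8,875 applies.
Nadia ($158,700): Veteran's Credit: 20% of the $36,200 excess over $122,500 is $7,240; credit = $8,875 − $7,240 = $1,635.
Difference: |$8,875 − $1,635| = $7,240.

$7,240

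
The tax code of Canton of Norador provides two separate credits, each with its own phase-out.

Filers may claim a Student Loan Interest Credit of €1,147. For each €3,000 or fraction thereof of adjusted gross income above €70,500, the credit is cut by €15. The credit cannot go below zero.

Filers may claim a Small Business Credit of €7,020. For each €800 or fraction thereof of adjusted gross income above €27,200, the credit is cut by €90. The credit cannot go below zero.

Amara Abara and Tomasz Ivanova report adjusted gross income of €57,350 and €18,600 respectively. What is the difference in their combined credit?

€3,420

Amara (€57,350): Student Loan Interest Credit: €57,350 is at or below the €70,500 threshold, so the full €1,147 applies. Small Business Credit: income exceeds €27,200 by €30,150, which is 38 full-or-partial €800 increments; reduction = 38 × €90 = €3,420, leaving €3,600. total €1,147 + €3,600 = €4,747
Tomasz (€18,600): Student Loan Interest Credit: €18,600 is at or below the €70,500 threshold, so the full €1,147 applies. Small Business Credit: €18,600 is at or below the €27,200 threshold, so the full €7,020 applies. total €1,147 + €7,020 = €8,167
Difference: |€4,747 − €8,167| = €3,420.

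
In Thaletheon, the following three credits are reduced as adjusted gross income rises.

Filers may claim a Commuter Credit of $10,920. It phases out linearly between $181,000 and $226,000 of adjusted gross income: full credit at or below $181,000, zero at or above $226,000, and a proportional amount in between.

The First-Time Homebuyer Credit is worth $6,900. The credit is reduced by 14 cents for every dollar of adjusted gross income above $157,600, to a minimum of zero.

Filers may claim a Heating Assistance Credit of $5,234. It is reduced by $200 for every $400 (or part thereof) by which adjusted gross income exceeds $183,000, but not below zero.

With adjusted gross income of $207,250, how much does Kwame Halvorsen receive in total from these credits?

Commuter Credit: $207,250 is $26,250 into a $45,000 phase-out range, leaving 18,750/45,000 of the credit: $10,920 × 18,750/45,000 = $4,550.
First-Time Homebuyer Credit: 14% of the $49,650 excess over $157,600 is $6,951 ≥ base, so the credit is $0.
Heating Assistance Credit: income exceeds $183,000 by $24,250 → 61 increments × $200 = $12,200 ≥ base, so the credit is $0.
Total: $4,550 + $0 + $0 = $4,550.

$4,550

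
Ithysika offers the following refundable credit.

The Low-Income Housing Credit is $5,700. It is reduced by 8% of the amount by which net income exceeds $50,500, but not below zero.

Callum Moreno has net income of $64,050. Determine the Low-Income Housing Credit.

Low-Income Housing Credit: 8% of the $13,550 excess over $50,500 is $1,084; credit = $5,700 − $1,084 = $4,616.

$4,616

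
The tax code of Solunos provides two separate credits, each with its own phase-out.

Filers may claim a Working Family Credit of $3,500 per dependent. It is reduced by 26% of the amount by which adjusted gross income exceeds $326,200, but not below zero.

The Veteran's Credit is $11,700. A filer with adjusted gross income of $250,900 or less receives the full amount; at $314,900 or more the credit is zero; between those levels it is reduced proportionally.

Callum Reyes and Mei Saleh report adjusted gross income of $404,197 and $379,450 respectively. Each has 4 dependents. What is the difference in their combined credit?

$155

Callum ($404,197): Working Family Credit: base = 4 × $3,500 = $14,000. 26% of the $77,997 excess over $326,200 is $20,279.22 ≥ base, so the credit is $0. Veteran's Credit: $404,197 is at or above $314,900, so the credit is $0. total $0 + $0 = $0
Mei ($379,450): Working Family Credit: base = 4 × $3,500 = $14,000. 26% of the $53,250 excess over $326,200 is $13,845; credit = $14,000 − $13,845 = $155. Veteran's Credit: $379,450 is at or above $314,900, so the credit is $0. total $155 + $0 = $155
Difference: |$0 − $155| = $155.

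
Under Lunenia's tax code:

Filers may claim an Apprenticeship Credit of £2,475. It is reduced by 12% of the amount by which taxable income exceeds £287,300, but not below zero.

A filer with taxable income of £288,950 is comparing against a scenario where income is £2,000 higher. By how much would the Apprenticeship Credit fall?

£240

At £288,950 — 12% of the £1,650 excess over £287,300 is £198; credit = £2,475 − £198 = £2,277.
At £290,950 — 12% of the £3,650 excess over £287,300 is £438; credit = £2,475 − £438 = £2,037.
Lost: £2,277 − £2,037 = £240.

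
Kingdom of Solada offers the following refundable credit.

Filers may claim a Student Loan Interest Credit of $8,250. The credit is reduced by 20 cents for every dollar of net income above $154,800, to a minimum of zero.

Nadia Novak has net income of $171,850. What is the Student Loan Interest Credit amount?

$4,840

Student Loan Interest Credit: 20% of the $17,050 excess over $154,800 is $3,410; credit = $8,250 − $3,410 = $4,840.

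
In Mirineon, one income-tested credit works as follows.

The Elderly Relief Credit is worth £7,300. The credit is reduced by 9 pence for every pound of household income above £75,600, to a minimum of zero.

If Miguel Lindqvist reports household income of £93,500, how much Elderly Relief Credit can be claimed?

Elderly Relief Credit: 9% of the £17,900 excess over £75,600 is £1,611; credit = £7,300 − £1,611 = £5,689.

£5,689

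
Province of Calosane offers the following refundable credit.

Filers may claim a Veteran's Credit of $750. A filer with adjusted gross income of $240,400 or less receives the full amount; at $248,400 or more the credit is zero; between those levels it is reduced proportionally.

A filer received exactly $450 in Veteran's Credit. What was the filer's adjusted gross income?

$243,600

$450 is 450/750 of the full $750, so 300/750 of the $8,000 range has been used: income = $240,400 + $8,000 × 300/750 = $243,600.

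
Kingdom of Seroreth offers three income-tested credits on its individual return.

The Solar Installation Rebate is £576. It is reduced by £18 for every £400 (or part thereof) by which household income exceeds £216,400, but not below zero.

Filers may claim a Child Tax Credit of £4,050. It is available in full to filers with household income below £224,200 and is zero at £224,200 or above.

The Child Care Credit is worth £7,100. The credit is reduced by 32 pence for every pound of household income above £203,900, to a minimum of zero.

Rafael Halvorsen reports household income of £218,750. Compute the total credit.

£6,866

Solar Installation Rebate: income exceeds £216,400 by £2,350, which is 6 full-or-partial £400 increments; reduction = 6 × £18 = £108, leaving £468.
Child Tax Credit: £218,750 is below the £224,200 cutoff, so the full £4,050 applies.
Child Care Credit: 32% of the £14,850 excess over £203,900 is £4,752; credit = £7,100 − £4,752 = £2,348.
Total: £468 + £4,050 + £2,348 = £6,866.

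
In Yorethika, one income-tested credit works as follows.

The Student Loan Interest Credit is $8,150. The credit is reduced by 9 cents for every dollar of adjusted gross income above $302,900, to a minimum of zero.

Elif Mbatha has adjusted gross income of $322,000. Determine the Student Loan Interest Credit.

$6,431

Student Loan Interest Credit: 9% of the $19,100 excess over $302,900 is $1,719; credit = $8,150 − $1,719 = $6,431.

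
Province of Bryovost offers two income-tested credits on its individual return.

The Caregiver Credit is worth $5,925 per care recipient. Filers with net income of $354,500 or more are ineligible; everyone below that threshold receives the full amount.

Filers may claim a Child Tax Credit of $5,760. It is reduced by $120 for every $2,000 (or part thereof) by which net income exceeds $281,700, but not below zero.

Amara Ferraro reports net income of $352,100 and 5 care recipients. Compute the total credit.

$31,065

Caregiver Credit: base = 5 × $5,925 = $29,625. $352,100 is below the $354,500 cutoff, so the full $29,625 applies.
Child Tax Credit: income exceeds $281,700 by $70,400, which is 36 full-or-partial $2,000 increments; reduction = 36 × $120 = $4,320, leaving $1,440.
Total: $29,625 + $1,440 = $31,065.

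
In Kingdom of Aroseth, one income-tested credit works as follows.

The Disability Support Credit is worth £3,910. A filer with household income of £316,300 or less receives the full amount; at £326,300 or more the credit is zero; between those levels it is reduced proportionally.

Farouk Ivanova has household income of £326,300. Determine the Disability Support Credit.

£0

Disability Support Credit: £326,300 is at or above £326,300, so the credit is £0.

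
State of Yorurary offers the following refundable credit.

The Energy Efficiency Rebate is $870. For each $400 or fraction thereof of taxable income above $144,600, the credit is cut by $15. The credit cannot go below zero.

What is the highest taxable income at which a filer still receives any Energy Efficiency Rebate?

$167,400

After 57 increments the reduction is 57 × $15 = $855, leaving $15; one more increment wipes it out. Increment 57 ends at excess 57 × $400 = $22,800, so the highest qualifying income is $144,600 + $22,800 = $167,400.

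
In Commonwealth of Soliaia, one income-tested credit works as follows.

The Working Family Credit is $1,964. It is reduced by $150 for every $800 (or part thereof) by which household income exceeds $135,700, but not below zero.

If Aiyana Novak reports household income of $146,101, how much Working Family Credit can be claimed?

Working Family Credit: income exceeds $135,700 by $10,401 → 14 increments × $150 = $2,100 ≥ base, so the credit is $0.

$0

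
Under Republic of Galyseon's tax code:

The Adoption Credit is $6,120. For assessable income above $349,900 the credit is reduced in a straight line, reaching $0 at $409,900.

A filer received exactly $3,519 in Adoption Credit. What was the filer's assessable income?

$375,400

$3,519 is 3,519/6,120 of the full $6,120, so 2,601/6,120 of the $60,000 range has been used: income = $349,900 + $60,000 × 2,601/6,120 = $375,400.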